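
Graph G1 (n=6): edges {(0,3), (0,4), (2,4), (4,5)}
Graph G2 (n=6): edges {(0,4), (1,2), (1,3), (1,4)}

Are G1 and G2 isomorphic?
Yes, isomorphic

The graphs are isomorphic.
One valid mapping φ: V(G1) → V(G2): 0→4, 1→5, 2→3, 3→0, 4→1, 5→2

Verify φ preserves adjacency — for each edge of G1, its image is an edge of G2:
  (0,3) → (φ(0),φ(3)) = (0,4) ∈ E(G2) ✓
  (0,4) → (φ(0),φ(4)) = (1,4) ∈ E(G2) ✓
  (2,4) → (φ(2),φ(4)) = (1,3) ∈ E(G2) ✓
  (4,5) → (φ(4),φ(5)) = (1,2) ∈ E(G2) ✓
All 4 edges of G1 map to edges of G2, and |E(G1)| = |E(G2)| = 4, so φ is a bijection on edges as well as vertices. Hence G1 ≅ G2.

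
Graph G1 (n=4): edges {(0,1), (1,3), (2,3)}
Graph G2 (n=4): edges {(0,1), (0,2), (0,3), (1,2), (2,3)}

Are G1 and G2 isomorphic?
No, not isomorphic

The graphs are NOT isomorphic.

Counting triangles (3-cliques): G1 has 0, G2 has 2.
Triangle count is an isomorphism invariant, so differing triangle counts rule out isomorphism.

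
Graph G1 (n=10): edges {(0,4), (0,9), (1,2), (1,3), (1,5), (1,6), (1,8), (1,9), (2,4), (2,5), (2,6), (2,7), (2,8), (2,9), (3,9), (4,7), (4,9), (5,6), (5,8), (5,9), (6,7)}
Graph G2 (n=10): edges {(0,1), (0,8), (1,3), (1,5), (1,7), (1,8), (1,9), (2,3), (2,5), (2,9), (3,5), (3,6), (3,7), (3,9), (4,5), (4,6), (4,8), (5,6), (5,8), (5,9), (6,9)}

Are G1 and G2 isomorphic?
Yes, isomorphic

The graphs are isomorphic.
One valid mapping φ: V(G1) → V(G2): 0→0, 1→3, 2→5, 3→7, 4→8, 5→9, 6→6, 7→4, 8→2, 9→1

Verify φ preserves adjacency — for each edge of G1, its image is an edge of G2:
  (0,4) → (φ(0),φ(4)) = (0,8) ∈ E(G2) ✓
  (0,9) → (φ(0),φ(9)) = (0,1) ∈ E(G2) ✓
  (1,2) → (φ(1),φ(2)) = (3,5) ∈ E(G2) ✓
  (1,3) → (φ(1),φ(3)) = (3,7) ∈ E(G2) ✓
  (1,5) → (φ(1),φ(5)) = (3,9) ∈ E(G2) ✓
  (1,6) → (φ(1),φ(6)) = (3,6) ∈ E(G2) ✓
  (1,8) → (φ(1),φ(8)) = (2,3) ∈ E(G2) ✓
  (1,9) → (φ(1),φ(9)) = (1,3) ∈ E(G2) ✓
  (2,4) → (φ(2),φ(4)) = (5,8) ∈ E(G2) ✓
  (2,5) → (φ(2),φ(5)) = (5,9) ∈ E(G2) ✓
  (2,6) → (φ(2),φ(6)) = (5,6) ∈ E(G2) ✓
  (2,7) → (φ(2),φ(7)) = (4,5) ∈ E(G2) ✓
  (2,8) → (φ(2),φ(8)) = (2,5) ∈ E(G2) ✓
  (2,9) → (φ(2),φ(9)) = (1,5) ∈ E(G2) ✓
  (3,9) → (φ(3),φ(9)) = (1,7) ∈ E(G2) ✓
  (4,7) → (φ(4),φ(7)) = (4,8) ∈ E(G2) ✓
  (4,9) → (φ(4),φ(9)) = (1,8) ∈ E(G2) ✓
  (5,6) → (φ(5),φ(6)) = (6,9) ∈ E(G2) ✓
  (5,8) → (φ(5),φ(8)) = (2,9) ∈ E(G2) ✓
  (5,9) → (φ(5),φ(9)) = (1,9) ∈ E(G2) ✓
  (6,7) → (φ(6),φ(7)) = (4,6) ∈ E(G2) ✓
All 21 edges of G1 map to edges of G2, and |E(G1)| = |E(G2)| = 21, so φ is a bijection on edges as well as vertices. Hence G1 ≅ G2.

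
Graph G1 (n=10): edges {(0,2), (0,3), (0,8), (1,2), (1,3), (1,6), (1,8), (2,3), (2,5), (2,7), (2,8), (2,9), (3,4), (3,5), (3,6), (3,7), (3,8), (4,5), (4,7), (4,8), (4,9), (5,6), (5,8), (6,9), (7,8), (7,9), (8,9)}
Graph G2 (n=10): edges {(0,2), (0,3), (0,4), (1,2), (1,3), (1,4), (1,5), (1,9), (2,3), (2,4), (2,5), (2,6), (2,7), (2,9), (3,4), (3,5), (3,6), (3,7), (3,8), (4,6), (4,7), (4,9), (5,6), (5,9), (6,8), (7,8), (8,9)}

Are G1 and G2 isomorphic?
Yes, isomorphic

The graphs are isomorphic.
One valid mapping φ: V(G1) → V(G2): 0→0, 1→7, 2→4, 3→3, 4→5, 5→6, 6→8, 7→1, 8→2, 9→9

Verify φ preserves adjacency — for each edge of G1, its image is an edge of G2:
  (0,2) → (φ(0),φ(2)) = (0,4) ∈ E(G2) ✓
  (0,3) → (φ(0),φ(3)) = (0,3) ∈ E(G2) ✓
  (0,8) → (φ(0),φ(8)) = (0,2) ∈ E(G2) ✓
  (1,2) → (φ(1),φ(2)) = (4,7) ∈ E(G2) ✓
  (1,3) → (φ(1),φ(3)) = (3,7) ∈ E(G2) ✓
  (1,6) → (φ(1),φ(6)) = (7,8) ∈ E(G2) ✓
  (1,8) → (φ(1),φ(8)) = (2,7) ∈ E(G2) ✓
  (2,3) → (φ(2),φ(3)) = (3,4) ∈ E(G2) ✓
  (2,5) → (φ(2),φ(5)) = (4,6) ∈ E(G2) ✓
  (2,7) → (φ(2),φ(7)) = (1,4) ∈ E(G2) ✓
  (2,8) → (φ(2),φ(8)) = (2,4) ∈ E(G2) ✓
  (2,9) → (φ(2),φ(9)) = (4,9) ∈ E(G2) ✓
  (3,4) → (φ(3),φ(4)) = (3,5) ∈ E(G2) ✓
  (3,5) → (φ(3),φ(5)) = (3,6) ∈ E(G2) ✓
  (3,6) → (φ(3),φ(6)) = (3,8) ∈ E(G2) ✓
  (3,7) → (φ(3),φ(7)) = (1,3) ∈ E(G2) ✓
  (3,8) → (φ(3),φ(8)) = (2,3) ∈ E(G2) ✓
  (4,5) → (φ(4),φ(5)) = (5,6) ∈ E(G2) ✓
  (4,7) → (φ(4),φ(7)) = (1,5) ∈ E(G2) ✓
  (4,8) → (φ(4),φ(8)) = (2,5) ∈ E(G2) ✓
  (4,9) → (φ(4),φ(9)) = (5,9) ∈ E(G2) ✓
  (5,6) → (φ(5),φ(6)) = (6,8) ∈ E(G2) ✓
  (5,8) → (φ(5),φ(8)) = (2,6) ∈ E(G2) ✓
  (6,9) → (φ(6),φ(9)) = (8,9) ∈ E(G2) ✓
  (7,8) → (φ(7),φ(8)) = (1,2) ∈ E(G2) ✓
  (7,9) → (φ(7),φ(9)) = (1,9) ∈ E(G2) ✓
  (8,9) → (φ(8),φ(9)) = (2,9) ∈ E(G2) ✓
All 27 edges of G1 map to edges of G2, and |E(G1)| = |E(G2)| = 27, so φ is a bijection on edges as well as vertices. Hence G1 ≅ G2.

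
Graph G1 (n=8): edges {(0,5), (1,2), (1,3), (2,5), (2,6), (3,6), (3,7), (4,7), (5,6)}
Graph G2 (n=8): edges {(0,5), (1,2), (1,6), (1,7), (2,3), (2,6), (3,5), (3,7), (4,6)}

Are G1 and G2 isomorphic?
Yes, isomorphic

The graphs are isomorphic.
One valid mapping φ: V(G1) → V(G2): 0→4, 1→7, 2→1, 3→3, 4→0, 5→6, 6→2, 7→5

Verify φ preserves adjacency — for each edge of G1, its image is an edge of G2:
  (0,5) → (φ(0),φ(5)) = (4,6) ∈ E(G2) ✓
  (1,2) → (φ(1),φ(2)) = (1,7) ∈ E(G2) ✓
  (1,3) → (φ(1),φ(3)) = (3,7) ∈ E(G2) ✓
  (2,5) → (φ(2),φ(5)) = (1,6) ∈ E(G2) ✓
  (2,6) → (φ(2),φ(6)) = (1,2) ∈ E(G2) ✓
  (3,6) → (φ(3),φ(6)) = (2,3) ∈ E(G2) ✓
  (3,7) → (φ(3),φ(7)) = (3,5) ∈ E(G2) ✓
  (4,7) → (φ(4),φ(7)) = (0,5) ∈ E(G2) ✓
  (5,6) → (φ(5),φ(6)) = (2,6) ∈ E(G2) ✓
All 9 edges of G1 map to edges of G2, and |E(G1)| = |E(G2)| = 9, so φ is a bijection on edges as well as vertices. Hence G1 ≅ G2.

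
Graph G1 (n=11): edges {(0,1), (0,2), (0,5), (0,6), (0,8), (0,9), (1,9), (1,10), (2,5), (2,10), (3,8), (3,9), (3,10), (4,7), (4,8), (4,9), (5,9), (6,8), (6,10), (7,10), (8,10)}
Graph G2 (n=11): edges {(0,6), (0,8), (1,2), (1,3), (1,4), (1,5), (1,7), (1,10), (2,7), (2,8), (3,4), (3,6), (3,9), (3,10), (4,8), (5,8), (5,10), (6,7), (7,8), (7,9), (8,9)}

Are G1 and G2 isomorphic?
Yes, isomorphic

The graphs are isomorphic.
One valid mapping φ: V(G1) → V(G2): 0→1, 1→4, 2→5, 3→9, 4→6, 5→10, 6→2, 7→0, 8→7, 9→3, 10→8

Verify φ preserves adjacency — for each edge of G1, its image is an edge of G2:
  (0,1) → (φ(0),φ(1)) = (1,4) ∈ E(G2) ✓
  (0,2) → (φ(0),φ(2)) = (1,5) ∈ E(G2) ✓
  (0,5) → (φ(0),φ(5)) = (1,10) ∈ E(G2) ✓
  (0,6) → (φ(0),φ(6)) = (1,2) ∈ E(G2) ✓
  (0,8) → (φ(0),φ(8)) = (1,7) ∈ E(G2) ✓
  (0,9) → (φ(0),φ(9)) = (1,3) ∈ E(G2) ✓
  (1,9) → (φ(1),φ(9)) = (3,4) ∈ E(G2) ✓
  (1,10) → (φ(1),φ(10)) = (4,8) ∈ E(G2) ✓
  (2,5) → (φ(2),φ(5)) = (5,10) ∈ E(G2) ✓
  (2,10) → (φ(2),φ(10)) = (5,8) ∈ E(G2) ✓
  (3,8) → (φ(3),φ(8)) = (7,9) ∈ E(G2) ✓
  (3,9) → (φ(3),φ(9)) = (3,9) ∈ E(G2) ✓
  (3,10) → (φ(3),φ(10)) = (8,9) ∈ E(G2) ✓
  (4,7) → (φ(4),φ(7)) = (0,6) ∈ E(G2) ✓
  (4,8) → (φ(4),φ(8)) = (6,7) ∈ E(G2) ✓
  (4,9) → (φ(4),φ(9)) = (3,6) ∈ E(G2) ✓
  (5,9) → (φ(5),φ(9)) = (3,10) ∈ E(G2) ✓
  (6,8) → (φ(6),φ(8)) = (2,7) ∈ E(G2) ✓
  (6,10) → (φ(6),φ(10)) = (2,8) ∈ E(G2) ✓
  (7,10) → (φ(7),φ(10)) = (0,8) ∈ E(G2) ✓
  (8,10) → (φ(8),φ(10)) = (7,8) ∈ E(G2) ✓
All 21 edges of G1 map to edges of G2, and |E(G1)| = |E(G2)| = 21, so φ is a bijection on edges as well as vertices. Hence G1 ≅ G2.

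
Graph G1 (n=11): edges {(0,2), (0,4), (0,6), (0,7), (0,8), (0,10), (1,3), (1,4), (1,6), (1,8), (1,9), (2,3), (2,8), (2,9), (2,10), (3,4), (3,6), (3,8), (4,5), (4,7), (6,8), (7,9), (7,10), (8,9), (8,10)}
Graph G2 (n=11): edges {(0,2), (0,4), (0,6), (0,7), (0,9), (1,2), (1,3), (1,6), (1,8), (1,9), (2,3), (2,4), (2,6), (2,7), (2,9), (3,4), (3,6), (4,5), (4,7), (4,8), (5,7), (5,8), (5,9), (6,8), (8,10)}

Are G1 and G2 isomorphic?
Yes, isomorphic

The graphs are isomorphic.
One valid mapping φ: V(G1) → V(G2): 0→4, 1→1, 2→0, 3→6, 4→8, 5→10, 6→3, 7→5, 8→2, 9→9, 10→7

Verify φ preserves adjacency — for each edge of G1, its image is an edge of G2:
  (0,2) → (φ(0),φ(2)) = (0,4) ∈ E(G2) ✓
  (0,4) → (φ(0),φ(4)) = (4,8) ∈ E(G2) ✓
  (0,6) → (φ(0),φ(6)) = (3,4) ∈ E(G2) ✓
  (0,7) → (φ(0),φ(7)) = (4,5) ∈ E(G2) ✓
  (0,8) → (φ(0),φ(8)) = (2,4) ∈ E(G2) ✓
  (0,10) → (φ(0),φ(10)) = (4,7) ∈ E(G2) ✓
  (1,3) → (φ(1),φ(3)) = (1,6) ∈ E(G2) ✓
  (1,4) → (φ(1),φ(4)) = (1,8) ∈ E(G2) ✓
  (1,6) → (φ(1),φ(6)) = (1,3) ∈ E(G2) ✓
  (1,8) → (φ(1),φ(8)) = (1,2) ∈ E(G2) ✓
  (1,9) → (φ(1),φ(9)) = (1,9) ∈ E(G2) ✓
  (2,3) → (φ(2),φ(3)) = (0,6) ∈ E(G2) ✓
  (2,8) → (φ(2),φ(8)) = (0,2) ∈ E(G2) ✓
  (2,9) → (φ(2),φ(9)) = (0,9) ∈ E(G2) ✓
  (2,10) → (φ(2),φ(10)) = (0,7) ∈ E(G2) ✓
  (3,4) → (φ(3),φ(4)) = (6,8) ∈ E(G2) ✓
  (3,6) → (φ(3),φ(6)) = (3,6) ∈ E(G2) ✓
  (3,8) → (φ(3),φ(8)) = (2,6) ∈ E(G2) ✓
  (4,5) → (φ(4),φ(5)) = (8,10) ∈ E(G2) ✓
  (4,7) → (φ(4),φ(7)) = (5,8) ∈ E(G2) ✓
  (6,8) → (φ(6),φ(8)) = (2,3) ∈ E(G2) ✓
  (7,9) → (φ(7),φ(9)) = (5,9) ∈ E(G2) ✓
  (7,10) → (φ(7),φ(10)) = (5,7) ∈ E(G2) ✓
  (8,9) → (φ(8),φ(9)) = (2,9) ∈ E(G2) ✓
  (8,10) → (φ(8),φ(10)) = (2,7) ∈ E(G2) ✓
All 25 edges of G1 map to edges of G2, and |E(G1)| = |E(G2)| = 25, so φ is a bijection on edges as well as vertices. Hence G1 ≅ G2.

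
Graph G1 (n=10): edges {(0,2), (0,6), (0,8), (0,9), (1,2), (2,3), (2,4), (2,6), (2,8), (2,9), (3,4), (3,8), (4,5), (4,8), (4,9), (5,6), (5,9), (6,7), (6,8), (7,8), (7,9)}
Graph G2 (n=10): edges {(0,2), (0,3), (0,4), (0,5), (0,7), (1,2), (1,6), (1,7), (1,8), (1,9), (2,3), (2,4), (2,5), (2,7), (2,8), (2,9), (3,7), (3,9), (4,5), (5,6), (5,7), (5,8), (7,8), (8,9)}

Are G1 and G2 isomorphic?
No, not isomorphic

The graphs are NOT isomorphic.

Counting triangles (3-cliques): G1 has 12, G2 has 20.
Triangle count is an isomorphism invariant, so differing triangle counts rule out isomorphism.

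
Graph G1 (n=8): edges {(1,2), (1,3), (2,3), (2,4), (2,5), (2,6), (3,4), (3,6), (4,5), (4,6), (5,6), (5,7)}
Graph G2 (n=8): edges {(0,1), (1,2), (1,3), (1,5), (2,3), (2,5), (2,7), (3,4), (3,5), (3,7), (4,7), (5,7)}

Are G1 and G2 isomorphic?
Yes, isomorphic

The graphs are isomorphic.
One valid mapping φ: V(G1) → V(G2): 0→6, 1→4, 2→3, 3→7, 4→5, 5→1, 6→2, 7→0

Verify φ preserves adjacency — for each edge of G1, its image is an edge of G2:
  (1,2) → (φ(1),φ(2)) = (3,4) ∈ E(G2) ✓
  (1,3) → (φ(1),φ(3)) = (4,7) ∈ E(G2) ✓
  (2,3) → (φ(2),φ(3)) = (3,7) ∈ E(G2) ✓
  (2,4) → (φ(2),φ(4)) = (3,5) ∈ E(G2) ✓
  (2,5) → (φ(2),φ(5)) = (1,3) ∈ E(G2) ✓
  (2,6) → (φ(2),φ(6)) = (2,3) ∈ E(G2) ✓
  (3,4) → (φ(3),φ(4)) = (5,7) ∈ E(G2) ✓
  (3,6) → (φ(3),φ(6)) = (2,7) ∈ E(G2) ✓
  (4,5) → (φ(4),φ(5)) = (1,5) ∈ E(G2) ✓
  (4,6) → (φ(4),φ(6)) = (2,5) ∈ E(G2) ✓
  (5,6) → (φ(5),φ(6)) = (1,2) ∈ E(G2) ✓
  (5,7) → (φ(5),φ(7)) = (0,1) ∈ E(G2) ✓
All 12 edges of G1 map to edges of G2, and |E(G1)| = |E(G2)| = 12, so φ is a bijection on edges as well as vertices. Hence G1 ≅ G2.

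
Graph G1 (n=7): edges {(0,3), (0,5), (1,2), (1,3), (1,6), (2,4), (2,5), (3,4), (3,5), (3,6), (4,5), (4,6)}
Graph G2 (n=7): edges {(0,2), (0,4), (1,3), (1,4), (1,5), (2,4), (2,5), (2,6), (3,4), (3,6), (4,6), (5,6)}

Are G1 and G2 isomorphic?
Yes, isomorphic

The graphs are isomorphic.
One valid mapping φ: V(G1) → V(G2): 0→0, 1→1, 2→5, 3→4, 4→6, 5→2, 6→3

Verify φ preserves adjacency — for each edge of G1, its image is an edge of G2:
  (0,3) → (φ(0),φ(3)) = (0,4) ∈ E(G2) ✓
  (0,5) → (φ(0),φ(5)) = (0,2) ∈ E(G2) ✓
  (1,2) → (φ(1),φ(2)) = (1,5) ∈ E(G2) ✓
  (1,3) → (φ(1),φ(3)) = (1,4) ∈ E(G2) ✓
  (1,6) → (φ(1),φ(6)) = (1,3) ∈ E(G2) ✓
  (2,4) → (φ(2),φ(4)) = (5,6) ∈ E(G2) ✓
  (2,5) → (φ(2),φ(5)) = (2,5) ∈ E(G2) ✓
  (3,4) → (φ(3),φ(4)) = (4,6) ∈ E(G2) ✓
  (3,5) → (φ(3),φ(5)) = (2,4) ∈ E(G2) ✓
  (3,6) → (φ(3),φ(6)) = (3,4) ∈ E(G2) ✓
  (4,5) → (φ(4),φ(5)) = (2,6) ∈ E(G2) ✓
  (4,6) → (φ(4),φ(6)) = (3,6) ∈ E(G2) ✓
All 12 edges of G1 map to edges of G2, and |E(G1)| = |E(G2)| = 12, so φ is a bijection on edges as well as vertices. Hence G1 ≅ G2.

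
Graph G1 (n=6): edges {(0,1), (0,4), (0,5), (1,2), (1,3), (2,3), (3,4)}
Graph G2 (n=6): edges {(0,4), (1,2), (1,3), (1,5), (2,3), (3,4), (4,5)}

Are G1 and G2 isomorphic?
Yes, isomorphic

The graphs are isomorphic.
One valid mapping φ: V(G1) → V(G2): 0→4, 1→3, 2→2, 3→1, 4→5, 5→0

Verify φ preserves adjacency — for each edge of G1, its image is an edge of G2:
  (0,1) → (φ(0),φ(1)) = (3,4) ∈ E(G2) ✓
  (0,4) → (φ(0),φ(4)) = (4,5) ∈ E(G2) ✓
  (0,5) → (φ(0),φ(5)) = (0,4) ∈ E(G2) ✓
  (1,2) → (φ(1),φ(2)) = (2,3) ∈ E(G2) ✓
  (1,3) → (φ(1),φ(3)) = (1,3) ∈ E(G2) ✓
  (2,3) → (φ(2),φ(3)) = (1,2) ∈ E(G2) ✓
  (3,4) → (φ(3),φ(4)) = (1,5) ∈ E(G2) ✓
All 7 edges of G1 map to edges of G2, and |E(G1)| = |E(G2)| = 7, so φ is a bijection on edges as well as vertices. Hence G1 ≅ G2.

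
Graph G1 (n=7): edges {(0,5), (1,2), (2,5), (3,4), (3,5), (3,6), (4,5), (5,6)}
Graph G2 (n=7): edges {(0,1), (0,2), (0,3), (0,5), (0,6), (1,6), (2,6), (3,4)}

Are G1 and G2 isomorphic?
Yes, isomorphic

The graphs are isomorphic.
One valid mapping φ: V(G1) → V(G2): 0→5, 1→4, 2→3, 3→6, 4→2, 5→0, 6→1

Verify φ preserves adjacency — for each edge of G1, its image is an edge of G2:
  (0,5) → (φ(0),φ(5)) = (0,5) ∈ E(G2) ✓
  (1,2) → (φ(1),φ(2)) = (3,4) ∈ E(G2) ✓
  (2,5) → (φ(2),φ(5)) = (0,3) ∈ E(G2) ✓
  (3,4) → (φ(3),φ(4)) = (2,6) ∈ E(G2) ✓
  (3,5) → (φ(3),φ(5)) = (0,6) ∈ E(G2) ✓
  (3,6) → (φ(3),φ(6)) = (1,6) ∈ E(G2) ✓
  (4,5) → (φ(4),φ(5)) = (0,2) ∈ E(G2) ✓
  (5,6) → (φ(5),φ(6)) = (0,1) ∈ E(G2) ✓
All 8 edges of G1 map to edges of G2, and |E(G1)| = |E(G2)| = 8, so φ is a bijection on edges as well as vertices. Hence G1 ≅ G2.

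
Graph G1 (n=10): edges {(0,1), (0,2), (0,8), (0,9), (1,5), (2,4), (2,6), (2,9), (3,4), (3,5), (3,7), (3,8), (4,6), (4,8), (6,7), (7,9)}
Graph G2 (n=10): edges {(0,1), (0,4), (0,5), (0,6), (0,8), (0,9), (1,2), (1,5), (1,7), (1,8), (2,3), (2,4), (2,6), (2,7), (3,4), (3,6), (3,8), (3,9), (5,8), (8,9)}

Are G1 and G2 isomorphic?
No, not isomorphic

The graphs are NOT isomorphic.

Degrees in G1: deg(0)=4, deg(1)=2, deg(2)=4, deg(3)=4, deg(4)=4, deg(5)=2, deg(6)=3, deg(7)=3, deg(8)=3, deg(9)=3.
Sorted degree sequence of G1: [4, 4, 4, 4, 3, 3, 3, 3, 2, 2].
Degrees in G2: deg(0)=6, deg(1)=5, deg(2)=5, deg(3)=5, deg(4)=3, deg(5)=3, deg(6)=3, deg(7)=2, deg(8)=5, deg(9)=3.
Sorted degree sequence of G2: [6, 5, 5, 5, 5, 3, 3, 3, 3, 2].
The (sorted) degree sequence is an isomorphism invariant, so since G1 and G2 have different degree sequences they cannot be isomorphic.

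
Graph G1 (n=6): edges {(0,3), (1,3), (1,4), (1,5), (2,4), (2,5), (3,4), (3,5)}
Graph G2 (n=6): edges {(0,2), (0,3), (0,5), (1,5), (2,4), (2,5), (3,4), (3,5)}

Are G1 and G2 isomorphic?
Yes, isomorphic

The graphs are isomorphic.
One valid mapping φ: V(G1) → V(G2): 0→1, 1→0, 2→4, 3→5, 4→2, 5→3

Verify φ preserves adjacency — for each edge of G1, its image is an edge of G2:
  (0,3) → (φ(0),φ(3)) = (1,5) ∈ E(G2) ✓
  (1,3) → (φ(1),φ(3)) = (0,5) ∈ E(G2) ✓
  (1,4) → (φ(1),φ(4)) = (0,2) ∈ E(G2) ✓
  (1,5) → (φ(1),φ(5)) = (0,3) ∈ E(G2) ✓
  (2,4) → (φ(2),φ(4)) = (2,4) ∈ E(G2) ✓
  (2,5) → (φ(2),φ(5)) = (3,4) ∈ E(G2) ✓
  (3,4) → (φ(3),φ(4)) = (2,5) ∈ E(G2) ✓
  (3,5) → (φ(3),φ(5)) = (3,5) ∈ E(G2) ✓
All 8 edges of G1 map to edges of G2, and |E(G1)| = |E(G2)| = 8, so φ is a bijection on edges as well as vertices. Hence G1 ≅ G2.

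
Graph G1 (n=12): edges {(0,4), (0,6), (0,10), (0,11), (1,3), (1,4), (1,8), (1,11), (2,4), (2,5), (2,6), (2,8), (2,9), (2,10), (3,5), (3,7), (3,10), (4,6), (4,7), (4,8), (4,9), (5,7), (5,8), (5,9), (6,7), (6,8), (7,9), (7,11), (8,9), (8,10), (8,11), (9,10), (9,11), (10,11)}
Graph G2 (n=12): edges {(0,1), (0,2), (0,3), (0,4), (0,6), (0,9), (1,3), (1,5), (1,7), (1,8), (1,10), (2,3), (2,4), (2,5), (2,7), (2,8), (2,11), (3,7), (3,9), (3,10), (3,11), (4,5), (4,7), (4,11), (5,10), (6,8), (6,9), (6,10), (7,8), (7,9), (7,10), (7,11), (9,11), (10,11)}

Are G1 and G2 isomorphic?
Yes, isomorphic

The graphs are isomorphic.
One valid mapping φ: V(G1) → V(G2): 0→5, 1→8, 2→11, 3→6, 4→2, 5→9, 6→4, 7→0, 8→7, 9→3, 10→10, 11→1

Verify φ preserves adjacency — for each edge of G1, its image is an edge of G2:
  (0,4) → (φ(0),φ(4)) = (2,5) ∈ E(G2) ✓
  (0,6) → (φ(0),φ(6)) = (4,5) ∈ E(G2) ✓
  (0,10) → (φ(0),φ(10)) = (5,10) ∈ E(G2) ✓
  (0,11) → (φ(0),φ(11)) = (1,5) ∈ E(G2) ✓
  (1,3) → (φ(1),φ(3)) = (6,8) ∈ E(G2) ✓
  (1,4) → (φ(1),φ(4)) = (2,8) ∈ E(G2) ✓
  (1,8) → (φ(1),φ(8)) = (7,8) ∈ E(G2) ✓
  (1,11) → (φ(1),φ(11)) = (1,8) ∈ E(G2) ✓
  (2,4) → (φ(2),φ(4)) = (2,11) ∈ E(G2) ✓
  (2,5) → (φ(2),φ(5)) = (9,11) ∈ E(G2) ✓
  (2,6) → (φ(2),φ(6)) = (4,11) ∈ E(G2) ✓
  (2,8) → (φ(2),φ(8)) = (7,11) ∈ E(G2) ✓
  (2,9) → (φ(2),φ(9)) = (3,11) ∈ E(G2) ✓
  (2,10) → (φ(2),φ(10)) = (10,11) ∈ E(G2) ✓
  (3,5) → (φ(3),φ(5)) = (6,9) ∈ E(G2) ✓
  (3,7) → (φ(3),φ(7)) = (0,6) ∈ E(G2) ✓
  (3,10) → (φ(3),φ(10)) = (6,10) ∈ E(G2) ✓
  (4,6) → (φ(4),φ(6)) = (2,4) ∈ E(G2) ✓
  (4,7) → (φ(4),φ(7)) = (0,2) ∈ E(G2) ✓
  (4,8) → (φ(4),φ(8)) = (2,7) ∈ E(G2) ✓
  (4,9) → (φ(4),φ(9)) = (2,3) ∈ E(G2) ✓
  (5,7) → (φ(5),φ(7)) = (0,9) ∈ E(G2) ✓
  (5,8) → (φ(5),φ(8)) = (7,9) ∈ E(G2) ✓
  (5,9) → (φ(5),φ(9)) = (3,9) ∈ E(G2) ✓
  (6,7) → (φ(6),φ(7)) = (0,4) ∈ E(G2) ✓
  (6,8) → (φ(6),φ(8)) = (4,7) ∈ E(G2) ✓
  (7,9) → (φ(7),φ(9)) = (0,3) ∈ E(G2) ✓
  (7,11) → (φ(7),φ(11)) = (0,1) ∈ E(G2) ✓
  (8,9) → (φ(8),φ(9)) = (3,7) ∈ E(G2) ✓
  (8,10) → (φ(8),φ(10)) = (7,10) ∈ E(G2) ✓
  (8,11) → (φ(8),φ(11)) = (1,7) ∈ E(G2) ✓
  (9,10) → (φ(9),φ(10)) = (3,10) ∈ E(G2) ✓
  (9,11) → (φ(9),φ(11)) = (1,3) ∈ E(G2) ✓
  (10,11) → (φ(10),φ(11)) = (1,10) ∈ E(G2) ✓
All 34 edges of G1 map to edges of G2, and |E(G1)| = |E(G2)| = 34, so φ is a bijection on edges as well as vertices. Hence G1 ≅ G2.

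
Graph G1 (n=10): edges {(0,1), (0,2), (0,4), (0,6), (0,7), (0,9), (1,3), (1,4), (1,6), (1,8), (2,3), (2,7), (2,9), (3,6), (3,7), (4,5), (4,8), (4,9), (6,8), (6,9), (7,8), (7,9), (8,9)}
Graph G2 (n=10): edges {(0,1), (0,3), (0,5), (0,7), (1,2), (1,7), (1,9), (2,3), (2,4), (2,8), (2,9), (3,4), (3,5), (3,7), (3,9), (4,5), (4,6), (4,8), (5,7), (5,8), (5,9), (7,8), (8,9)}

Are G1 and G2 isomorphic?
Yes, isomorphic

The graphs are isomorphic.
One valid mapping φ: V(G1) → V(G2): 0→3, 1→2, 2→0, 3→1, 4→4, 5→6, 6→9, 7→7, 8→8, 9→5

Verify φ preserves adjacency — for each edge of G1, its image is an edge of G2:
  (0,1) → (φ(0),φ(1)) = (2,3) ∈ E(G2) ✓
  (0,2) → (φ(0),φ(2)) = (0,3) ∈ E(G2) ✓
  (0,4) → (φ(0),φ(4)) = (3,4) ∈ E(G2) ✓
  (0,6) → (φ(0),φ(6)) = (3,9) ∈ E(G2) ✓
  (0,7) → (φ(0),φ(7)) = (3,7) ∈ E(G2) ✓
  (0,9) → (φ(0),φ(9)) = (3,5) ∈ E(G2) ✓
  (1,3) → (φ(1),φ(3)) = (1,2) ∈ E(G2) ✓
  (1,4) → (φ(1),φ(4)) = (2,4) ∈ E(G2) ✓
  (1,6) → (φ(1),φ(6)) = (2,9) ∈ E(G2) ✓
  (1,8) → (φ(1),φ(8)) = (2,8) ∈ E(G2) ✓
  (2,3) → (φ(2),φ(3)) = (0,1) ∈ E(G2) ✓
  (2,7) → (φ(2),φ(7)) = (0,7) ∈ E(G2) ✓
  (2,9) → (φ(2),φ(9)) = (0,5) ∈ E(G2) ✓
  (3,6) → (φ(3),φ(6)) = (1,9) ∈ E(G2) ✓
  (3,7) → (φ(3),φ(7)) = (1,7) ∈ E(G2) ✓
  (4,5) → (φ(4),φ(5)) = (4,6) ∈ E(G2) ✓
  (4,8) → (φ(4),φ(8)) = (4,8) ∈ E(G2) ✓
  (4,9) → (φ(4),φ(9)) = (4,5) ∈ E(G2) ✓
  (6,8) → (φ(6),φ(8)) = (8,9) ∈ E(G2) ✓
  (6,9) → (φ(6),φ(9)) = (5,9) ∈ E(G2) ✓
  (7,8) → (φ(7),φ(8)) = (7,8) ∈ E(G2) ✓
  (7,9) → (φ(7),φ(9)) = (5,7) ∈ E(G2) ✓
  (8,9) → (φ(8),φ(9)) = (5,8) ∈ E(G2) ✓
All 23 edges of G1 map to edges of G2, and |E(G1)| = |E(G2)| = 23, so φ is a bijection on edges as well as vertices. Hence G1 ≅ G2.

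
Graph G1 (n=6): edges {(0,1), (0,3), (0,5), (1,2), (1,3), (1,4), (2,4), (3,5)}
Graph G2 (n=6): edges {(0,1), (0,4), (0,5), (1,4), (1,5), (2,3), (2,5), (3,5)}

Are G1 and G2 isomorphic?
Yes, isomorphic

The graphs are isomorphic.
One valid mapping φ: V(G1) → V(G2): 0→1, 1→5, 2→3, 3→0, 4→2, 5→4

Verify φ preserves adjacency — for each edge of G1, its image is an edge of G2:
  (0,1) → (φ(0),φ(1)) = (1,5) ∈ E(G2) ✓
  (0,3) → (φ(0),φ(3)) = (0,1) ∈ E(G2) ✓
  (0,5) → (φ(0),φ(5)) = (1,4) ∈ E(G2) ✓
  (1,2) → (φ(1),φ(2)) = (3,5) ∈ E(G2) ✓
  (1,3) → (φ(1),φ(3)) = (0,5) ∈ E(G2) ✓
  (1,4) → (φ(1),φ(4)) = (2,5) ∈ E(G2) ✓
  (2,4) → (φ(2),φ(4)) = (2,3) ∈ E(G2) ✓
  (3,5) → (φ(3),φ(5)) = (0,4) ∈ E(G2) ✓
All 8 edges of G1 map to edges of G2, and |E(G1)| = |E(G2)| = 8, so φ is a bijection on edges as well as vertices. Hence G1 ≅ G2.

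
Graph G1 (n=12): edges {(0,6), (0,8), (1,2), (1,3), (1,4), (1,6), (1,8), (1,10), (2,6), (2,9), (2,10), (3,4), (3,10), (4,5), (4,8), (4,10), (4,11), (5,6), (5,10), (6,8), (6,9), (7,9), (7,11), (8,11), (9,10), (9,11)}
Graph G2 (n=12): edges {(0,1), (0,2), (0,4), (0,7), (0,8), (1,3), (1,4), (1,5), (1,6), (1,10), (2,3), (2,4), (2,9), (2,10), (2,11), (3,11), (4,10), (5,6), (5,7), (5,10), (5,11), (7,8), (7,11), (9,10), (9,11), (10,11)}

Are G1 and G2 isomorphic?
Yes, isomorphic

The graphs are isomorphic.
One valid mapping φ: V(G1) → V(G2): 0→6, 1→10, 2→4, 3→9, 4→11, 5→3, 6→1, 7→8, 8→5, 9→0, 10→2, 11→7

Verify φ preserves adjacency — for each edge of G1, its image is an edge of G2:
  (0,6) → (φ(0),φ(6)) = (1,6) ∈ E(G2) ✓
  (0,8) → (φ(0),φ(8)) = (5,6) ∈ E(G2) ✓
  (1,2) → (φ(1),φ(2)) = (4,10) ∈ E(G2) ✓
  (1,3) → (φ(1),φ(3)) = (9,10) ∈ E(G2) ✓
  (1,4) → (φ(1),φ(4)) = (10,11) ∈ E(G2) ✓
  (1,6) → (φ(1),φ(6)) = (1,10) ∈ E(G2) ✓
  (1,8) → (φ(1),φ(8)) = (5,10) ∈ E(G2) ✓
  (1,10) → (φ(1),φ(10)) = (2,10) ∈ E(G2) ✓
  (2,6) → (φ(2),φ(6)) = (1,4) ∈ E(G2) ✓
  (2,9) → (φ(2),φ(9)) = (0,4) ∈ E(G2) ✓
  (2,10) → (φ(2),φ(10)) = (2,4) ∈ E(G2) ✓
  (3,4) → (φ(3),φ(4)) = (9,11) ∈ E(G2) ✓
  (3,10) → (φ(3),φ(10)) = (2,9) ∈ E(G2) ✓
  (4,5) → (φ(4),φ(5)) = (3,11) ∈ E(G2) ✓
  (4,8) → (φ(4),φ(8)) = (5,11) ∈ E(G2) ✓
  (4,10) → (φ(4),φ(10)) = (2,11) ∈ E(G2) ✓
  (4,11) → (φ(4),φ(11)) = (7,11) ∈ E(G2) ✓
  (5,6) → (φ(5),φ(6)) = (1,3) ∈ E(G2) ✓
  (5,10) → (φ(5),φ(10)) = (2,3) ∈ E(G2) ✓
  (6,8) → (φ(6),φ(8)) = (1,5) ∈ E(G2) ✓
  (6,9) → (φ(6),φ(9)) = (0,1) ∈ E(G2) ✓
  (7,9) → (φ(7),φ(9)) = (0,8) ∈ E(G2) ✓
  (7,11) → (φ(7),φ(11)) = (7,8) ∈ E(G2) ✓
  (8,11) → (φ(8),φ(11)) = (5,7) ∈ E(G2) ✓
  (9,10) → (φ(9),φ(10)) = (0,2) ∈ E(G2) ✓
  (9,11) → (φ(9),φ(11)) = (0,7) ∈ E(G2) ✓
All 26 edges of G1 map to edges of G2, and |E(G1)| = |E(G2)| = 26, so φ is a bijection on edges as well as vertices. Hence G1 ≅ G2.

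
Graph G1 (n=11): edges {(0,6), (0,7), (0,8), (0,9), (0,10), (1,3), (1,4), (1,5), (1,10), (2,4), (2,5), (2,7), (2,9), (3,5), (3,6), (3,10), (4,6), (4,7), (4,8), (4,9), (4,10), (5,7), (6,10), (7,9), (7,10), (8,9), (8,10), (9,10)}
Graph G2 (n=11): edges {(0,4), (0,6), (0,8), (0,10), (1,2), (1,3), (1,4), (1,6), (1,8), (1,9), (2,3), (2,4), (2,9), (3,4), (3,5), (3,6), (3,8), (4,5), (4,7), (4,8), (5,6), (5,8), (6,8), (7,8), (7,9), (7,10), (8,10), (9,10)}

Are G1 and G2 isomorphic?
Yes, isomorphic

The graphs are isomorphic.
One valid mapping φ: V(G1) → V(G2): 0→6, 1→7, 2→2, 3→10, 4→4, 5→9, 6→0, 7→1, 8→5, 9→3, 10→8

Verify φ preserves adjacency — for each edge of G1, its image is an edge of G2:
  (0,6) → (φ(0),φ(6)) = (0,6) ∈ E(G2) ✓
  (0,7) → (φ(0),φ(7)) = (1,6) ∈ E(G2) ✓
  (0,8) → (φ(0),φ(8)) = (5,6) ∈ E(G2) ✓
  (0,9) → (φ(0),φ(9)) = (3,6) ∈ E(G2) ✓
  (0,10) → (φ(0),φ(10)) = (6,8) ∈ E(G2) ✓
  (1,3) → (φ(1),φ(3)) = (7,10) ∈ E(G2) ✓
  (1,4) → (φ(1),φ(4)) = (4,7) ∈ E(G2) ✓
  (1,5) → (φ(1),φ(5)) = (7,9) ∈ E(G2) ✓
  (1,10) → (φ(1),φ(10)) = (7,8) ∈ E(G2) ✓
  (2,4) → (φ(2),φ(4)) = (2,4) ∈ E(G2) ✓
  (2,5) → (φ(2),φ(5)) = (2,9) ∈ E(G2) ✓
  (2,7) → (φ(2),φ(7)) = (1,2) ∈ E(G2) ✓
  (2,9) → (φ(2),φ(9)) = (2,3) ∈ E(G2) ✓
  (3,5) → (φ(3),φ(5)) = (9,10) ∈ E(G2) ✓
  (3,6) → (φ(3),φ(6)) = (0,10) ∈ E(G2) ✓
  (3,10) → (φ(3),φ(10)) = (8,10) ∈ E(G2) ✓
  (4,6) → (φ(4),φ(6)) = (0,4) ∈ E(G2) ✓
  (4,7) → (φ(4),φ(7)) = (1,4) ∈ E(G2) ✓
  (4,8) → (φ(4),φ(8)) = (4,5) ∈ E(G2) ✓
  (4,9) → (φ(4),φ(9)) = (3,4) ∈ E(G2) ✓
  (4,10) → (φ(4),φ(10)) = (4,8) ∈ E(G2) ✓
  (5,7) → (φ(5),φ(7)) = (1,9) ∈ E(G2) ✓
  (6,10) → (φ(6),φ(10)) = (0,8) ∈ E(G2) ✓
  (7,9) → (φ(7),φ(9)) = (1,3) ∈ E(G2) ✓
  (7,10) → (φ(7),φ(10)) = (1,8) ∈ E(G2) ✓
  (8,9) → (φ(8),φ(9)) = (3,5) ∈ E(G2) ✓
  (8,10) → (φ(8),φ(10)) = (5,8) ∈ E(G2) ✓
  (9,10) → (φ(9),φ(10)) = (3,8) ∈ E(G2) ✓
All 28 edges of G1 map to edges of G2, and |E(G1)| = |E(G2)| = 28, so φ is a bijection on edges as well as vertices. Hence G1 ≅ G2.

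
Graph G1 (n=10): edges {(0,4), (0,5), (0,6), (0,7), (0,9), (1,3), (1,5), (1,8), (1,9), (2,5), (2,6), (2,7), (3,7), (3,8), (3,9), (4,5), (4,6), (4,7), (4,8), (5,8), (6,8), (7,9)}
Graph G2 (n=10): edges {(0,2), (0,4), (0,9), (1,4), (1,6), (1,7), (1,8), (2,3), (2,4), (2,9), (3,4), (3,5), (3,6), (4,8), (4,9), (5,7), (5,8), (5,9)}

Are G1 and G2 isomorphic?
No, not isomorphic

The graphs are NOT isomorphic.

Counting triangles (3-cliques): G1 has 10, G2 has 6.
Triangle count is an isomorphism invariant, so differing triangle counts rule out isomorphism.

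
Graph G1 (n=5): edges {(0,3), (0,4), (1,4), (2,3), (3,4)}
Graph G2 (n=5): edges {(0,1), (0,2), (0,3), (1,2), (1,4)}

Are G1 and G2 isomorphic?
Yes, isomorphic

The graphs are isomorphic.
One valid mapping φ: V(G1) → V(G2): 0→2, 1→3, 2→4, 3→1, 4→0

Verify φ preserves adjacency — for each edge of G1, its image is an edge of G2:
  (0,3) → (φ(0),φ(3)) = (1,2) ∈ E(G2) ✓
  (0,4) → (φ(0),φ(4)) = (0,2) ∈ E(G2) ✓
  (1,4) → (φ(1),φ(4)) = (0,3) ∈ E(G2) ✓
  (2,3) → (φ(2),φ(3)) = (1,4) ∈ E(G2) ✓
  (3,4) → (φ(3),φ(4)) = (0,1) ∈ E(G2) ✓
All 5 edges of G1 map to edges of G2, and |E(G1)| = |E(G2)| = 5, so φ is a bijection on edges as well as vertices. Hence G1 ≅ G2.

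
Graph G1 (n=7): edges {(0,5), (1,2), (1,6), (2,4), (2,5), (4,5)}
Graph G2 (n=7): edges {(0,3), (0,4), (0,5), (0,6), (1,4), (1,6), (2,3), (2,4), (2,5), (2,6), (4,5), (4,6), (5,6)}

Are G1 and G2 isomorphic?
No, not isomorphic

The graphs are NOT isomorphic.

Counting triangles (3-cliques): G1 has 1, G2 has 8.
Triangle count is an isomorphism invariant, so differing triangle counts rule out isomorphism.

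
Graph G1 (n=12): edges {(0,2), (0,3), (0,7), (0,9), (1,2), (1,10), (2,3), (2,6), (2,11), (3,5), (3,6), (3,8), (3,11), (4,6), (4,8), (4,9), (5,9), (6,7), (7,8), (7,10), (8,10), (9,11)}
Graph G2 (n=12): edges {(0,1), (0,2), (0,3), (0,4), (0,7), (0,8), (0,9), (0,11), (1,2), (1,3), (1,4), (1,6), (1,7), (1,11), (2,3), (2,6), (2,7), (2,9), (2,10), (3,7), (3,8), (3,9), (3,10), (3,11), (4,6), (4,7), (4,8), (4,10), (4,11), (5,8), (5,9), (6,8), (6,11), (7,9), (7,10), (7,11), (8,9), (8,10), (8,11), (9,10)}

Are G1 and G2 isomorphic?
No, not isomorphic

The graphs are NOT isomorphic.

Degrees in G1: deg(0)=4, deg(1)=2, deg(2)=5, deg(3)=6, deg(4)=3, deg(5)=2, deg(6)=4, deg(7)=4, deg(8)=4, deg(9)=4, deg(10)=3, deg(11)=3.
Sorted degree sequence of G1: [6, 5, 4, 4, 4, 4, 4, 3, 3, 3, 2, 2].
Degrees in G2: deg(0)=8, deg(1)=7, deg(2)=7, deg(3)=8, deg(4)=7, deg(5)=2, deg(6)=5, deg(7)=8, deg(8)=8, deg(9)=7, deg(10)=6, deg(11)=7.
Sorted degree sequence of G2: [8, 8, 8, 8, 7, 7, 7, 7, 7, 6, 5, 2].
The (sorted) degree sequence is an isomorphism invariant, so since G1 and G2 have different degree sequences they cannot be isomorphic.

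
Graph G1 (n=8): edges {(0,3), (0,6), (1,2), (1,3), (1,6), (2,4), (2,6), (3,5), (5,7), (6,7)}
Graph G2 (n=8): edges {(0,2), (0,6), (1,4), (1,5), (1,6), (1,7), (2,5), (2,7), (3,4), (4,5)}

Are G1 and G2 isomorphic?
Yes, isomorphic

The graphs are isomorphic.
One valid mapping φ: V(G1) → V(G2): 0→7, 1→5, 2→4, 3→2, 4→3, 5→0, 6→1, 7→6

Verify φ preserves adjacency — for each edge of G1, its image is an edge of G2:
  (0,3) → (φ(0),φ(3)) = (2,7) ∈ E(G2) ✓
  (0,6) → (φ(0),φ(6)) = (1,7) ∈ E(G2) ✓
  (1,2) → (φ(1),φ(2)) = (4,5) ∈ E(G2) ✓
  (1,3) → (φ(1),φ(3)) = (2,5) ∈ E(G2) ✓
  (1,6) → (φ(1),φ(6)) = (1,5) ∈ E(G2) ✓
  (2,4) → (φ(2),φ(4)) = (3,4) ∈ E(G2) ✓
  (2,6) → (φ(2),φ(6)) = (1,4) ∈ E(G2) ✓
  (3,5) → (φ(3),φ(5)) = (0,2) ∈ E(G2) ✓
  (5,7) → (φ(5),φ(7)) = (0,6) ∈ E(G2) ✓
  (6,7) → (φ(6),φ(7)) = (1,6) ∈ E(G2) ✓
All 10 edges of G1 map to edges of G2, and |E(G1)| = |E(G2)| = 10, so φ is a bijection on edges as well as vertices. Hence G1 ≅ G2.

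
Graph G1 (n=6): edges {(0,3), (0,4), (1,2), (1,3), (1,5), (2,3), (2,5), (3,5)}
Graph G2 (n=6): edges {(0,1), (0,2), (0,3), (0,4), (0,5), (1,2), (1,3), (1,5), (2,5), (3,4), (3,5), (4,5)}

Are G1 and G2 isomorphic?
No, not isomorphic

The graphs are NOT isomorphic.

Degrees in G1: deg(0)=2, deg(1)=3, deg(2)=3, deg(3)=4, deg(4)=1, deg(5)=3.
Sorted degree sequence of G1: [4, 3, 3, 3, 2, 1].
Degrees in G2: deg(0)=5, deg(1)=4, deg(2)=3, deg(3)=4, deg(4)=3, deg(5)=5.
Sorted degree sequence of G2: [5, 5, 4, 4, 3, 3].
The (sorted) degree sequence is an isomorphism invariant, so since G1 and G2 have different degree sequences they cannot be isomorphic.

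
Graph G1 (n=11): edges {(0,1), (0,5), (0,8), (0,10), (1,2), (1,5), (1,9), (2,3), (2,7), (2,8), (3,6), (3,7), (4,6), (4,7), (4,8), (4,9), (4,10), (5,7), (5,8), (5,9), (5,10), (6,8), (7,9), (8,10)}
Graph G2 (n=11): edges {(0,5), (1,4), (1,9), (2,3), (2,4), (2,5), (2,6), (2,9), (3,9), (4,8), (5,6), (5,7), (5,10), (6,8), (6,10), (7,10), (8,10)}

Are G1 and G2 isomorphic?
No, not isomorphic

The graphs are NOT isomorphic.

Degrees in G1: deg(0)=4, deg(1)=4, deg(2)=4, deg(3)=3, deg(4)=5, deg(5)=6, deg(6)=3, deg(7)=5, deg(8)=6, deg(9)=4, deg(10)=4.
Sorted degree sequence of G1: [6, 6, 5, 5, 4, 4, 4, 4, 4, 3, 3].
Degrees in G2: deg(0)=1, deg(1)=2, deg(2)=5, deg(3)=2, deg(4)=3, deg(5)=5, deg(6)=4, deg(7)=2, deg(8)=3, deg(9)=3, deg(10)=4.
Sorted degree sequence of G2: [5, 5, 4, 4, 3, 3, 3, 2, 2, 2, 1].
The (sorted) degree sequence is an isomorphism invariant, so since G1 and G2 have different degree sequences they cannot be isomorphic.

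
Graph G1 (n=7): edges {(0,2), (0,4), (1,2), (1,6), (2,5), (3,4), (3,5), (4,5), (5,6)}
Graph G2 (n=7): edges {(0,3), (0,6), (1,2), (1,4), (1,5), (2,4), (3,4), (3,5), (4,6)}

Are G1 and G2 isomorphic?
Yes, isomorphic

The graphs are isomorphic.
One valid mapping φ: V(G1) → V(G2): 0→5, 1→0, 2→3, 3→2, 4→1, 5→4, 6→6

Verify φ preserves adjacency — for each edge of G1, its image is an edge of G2:
  (0,2) → (φ(0),φ(2)) = (3,5) ∈ E(G2) ✓
  (0,4) → (φ(0),φ(4)) = (1,5) ∈ E(G2) ✓
  (1,2) → (φ(1),φ(2)) = (0,3) ∈ E(G2) ✓
  (1,6) → (φ(1),φ(6)) = (0,6) ∈ E(G2) ✓
  (2,5) → (φ(2),φ(5)) = (3,4) ∈ E(G2) ✓
  (3,4) → (φ(3),φ(4)) = (1,2) ∈ E(G2) ✓
  (3,5) → (φ(3),φ(5)) = (2,4) ∈ E(G2) ✓
  (4,5) → (φ(4),φ(5)) = (1,4) ∈ E(G2) ✓
  (5,6) → (φ(5),φ(6)) = (4,6) ∈ E(G2) ✓
All 9 edges of G1 map to edges of G2, and |E(G1)| = |E(G2)| = 9, so φ is a bijection on edges as well as vertices. Hence G1 ≅ G2.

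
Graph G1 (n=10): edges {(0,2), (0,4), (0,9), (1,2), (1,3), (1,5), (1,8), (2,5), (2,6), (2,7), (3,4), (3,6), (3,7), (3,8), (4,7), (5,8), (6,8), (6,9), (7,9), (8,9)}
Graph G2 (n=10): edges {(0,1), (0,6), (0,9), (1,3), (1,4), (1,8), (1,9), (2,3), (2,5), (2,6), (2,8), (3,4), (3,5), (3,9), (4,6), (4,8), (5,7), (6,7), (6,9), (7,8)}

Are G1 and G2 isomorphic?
Yes, isomorphic

The graphs are isomorphic.
One valid mapping φ: V(G1) → V(G2): 0→7, 1→9, 2→6, 3→3, 4→5, 5→0, 6→4, 7→2, 8→1, 9→8

Verify φ preserves adjacency — for each edge of G1, its image is an edge of G2:
  (0,2) → (φ(0),φ(2)) = (6,7) ∈ E(G2) ✓
  (0,4) → (φ(0),φ(4)) = (5,7) ∈ E(G2) ✓
  (0,9) → (φ(0),φ(9)) = (7,8) ∈ E(G2) ✓
  (1,2) → (φ(1),φ(2)) = (6,9) ∈ E(G2) ✓
  (1,3) → (φ(1),φ(3)) = (3,9) ∈ E(G2) ✓
  (1,5) → (φ(1),φ(5)) = (0,9) ∈ E(G2) ✓
  (1,8) → (φ(1),φ(8)) = (1,9) ∈ E(G2) ✓
  (2,5) → (φ(2),φ(5)) = (0,6) ∈ E(G2) ✓
  (2,6) → (φ(2),φ(6)) = (4,6) ∈ E(G2) ✓
  (2,7) → (φ(2),φ(7)) = (2,6) ∈ E(G2) ✓
  (3,4) → (φ(3),φ(4)) = (3,5) ∈ E(G2) ✓
  (3,6) → (φ(3),φ(6)) = (3,4) ∈ E(G2) ✓
  (3,7) → (φ(3),φ(7)) = (2,3) ∈ E(G2) ✓
  (3,8) → (φ(3),φ(8)) = (1,3) ∈ E(G2) ✓
  (4,7) → (φ(4),φ(7)) = (2,5) ∈ E(G2) ✓
  (5,8) → (φ(5),φ(8)) = (0,1) ∈ E(G2) ✓
  (6,8) → (φ(6),φ(8)) = (1,4) ∈ E(G2) ✓
  (6,9) → (φ(6),φ(9)) = (4,8) ∈ E(G2) ✓
  (7,9) → (φ(7),φ(9)) = (2,8) ∈ E(G2) ✓
  (8,9) → (φ(8),φ(9)) = (1,8) ∈ E(G2) ✓
All 20 edges of G1 map to edges of G2, and |E(G1)| = |E(G2)| = 20, so φ is a bijection on edges as well as vertices. Hence G1 ≅ G2.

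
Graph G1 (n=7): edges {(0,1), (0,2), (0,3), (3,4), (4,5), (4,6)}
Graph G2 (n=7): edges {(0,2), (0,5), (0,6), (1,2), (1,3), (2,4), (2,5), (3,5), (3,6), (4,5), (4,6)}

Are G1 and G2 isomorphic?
No, not isomorphic

The graphs are NOT isomorphic.

Degrees in G1: deg(0)=3, deg(1)=1, deg(2)=1, deg(3)=2, deg(4)=3, deg(5)=1, deg(6)=1.
Sorted degree sequence of G1: [3, 3, 2, 1, 1, 1, 1].
Degrees in G2: deg(0)=3, deg(1)=2, deg(2)=4, deg(3)=3, deg(4)=3, deg(5)=4, deg(6)=3.
Sorted degree sequence of G2: [4, 4, 3, 3, 3, 3, 2].
The (sorted) degree sequence is an isomorphism invariant, so since G1 and G2 have different degree sequences they cannot be isomorphic.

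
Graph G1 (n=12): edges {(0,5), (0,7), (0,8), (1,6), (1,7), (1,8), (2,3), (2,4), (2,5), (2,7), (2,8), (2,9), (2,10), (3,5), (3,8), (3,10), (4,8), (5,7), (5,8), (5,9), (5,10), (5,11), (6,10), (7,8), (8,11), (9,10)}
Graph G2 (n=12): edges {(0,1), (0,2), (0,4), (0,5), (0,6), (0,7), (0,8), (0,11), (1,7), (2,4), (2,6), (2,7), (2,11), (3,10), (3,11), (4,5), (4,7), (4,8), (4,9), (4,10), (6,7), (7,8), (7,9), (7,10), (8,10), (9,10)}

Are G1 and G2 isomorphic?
Yes, isomorphic

The graphs are isomorphic.
One valid mapping φ: V(G1) → V(G2): 0→6, 1→11, 2→4, 3→8, 4→5, 5→7, 6→3, 7→2, 8→0, 9→9, 10→10, 11→1

Verify φ preserves adjacency — for each edge of G1, its image is an edge of G2:
  (0,5) → (φ(0),φ(5)) = (6,7) ∈ E(G2) ✓
  (0,7) → (φ(0),φ(7)) = (2,6) ∈ E(G2) ✓
  (0,8) → (φ(0),φ(8)) = (0,6) ∈ E(G2) ✓
  (1,6) → (φ(1),φ(6)) = (3,11) ∈ E(G2) ✓
  (1,7) → (φ(1),φ(7)) = (2,11) ∈ E(G2) ✓
  (1,8) → (φ(1),φ(8)) = (0,11) ∈ E(G2) ✓
  (2,3) → (φ(2),φ(3)) = (4,8) ∈ E(G2) ✓
  (2,4) → (φ(2),φ(4)) = (4,5) ∈ E(G2) ✓
  (2,5) → (φ(2),φ(5)) = (4,7) ∈ E(G2) ✓
  (2,7) → (φ(2),φ(7)) = (2,4) ∈ E(G2) ✓
  (2,8) → (φ(2),φ(8)) = (0,4) ∈ E(G2) ✓
  (2,9) → (φ(2),φ(9)) = (4,9) ∈ E(G2) ✓
  (2,10) → (φ(2),φ(10)) = (4,10) ∈ E(G2) ✓
  (3,5) → (φ(3),φ(5)) = (7,8) ∈ E(G2) ✓
  (3,8) → (φ(3),φ(8)) = (0,8) ∈ E(G2) ✓
  (3,10) → (φ(3),φ(10)) = (8,10) ∈ E(G2) ✓
  (4,8) → (φ(4),φ(8)) = (0,5) ∈ E(G2) ✓
  (5,7) → (φ(5),φ(7)) = (2,7) ∈ E(G2) ✓
  (5,8) → (φ(5),φ(8)) = (0,7) ∈ E(G2) ✓
  (5,9) → (φ(5),φ(9)) = (7,9) ∈ E(G2) ✓
  (5,10) → (φ(5),φ(10)) = (7,10) ∈ E(G2) ✓
  (5,11) → (φ(5),φ(11)) = (1,7) ∈ E(G2) ✓
  (6,10) → (φ(6),φ(10)) = (3,10) ∈ E(G2) ✓
  (7,8) → (φ(7),φ(8)) = (0,2) ∈ E(G2) ✓
  (8,11) → (φ(8),φ(11)) = (0,1) ∈ E(G2) ✓
  (9,10) → (φ(9),φ(10)) = (9,10) ∈ E(G2) ✓
All 26 edges of G1 map to edges of G2, and |E(G1)| = |E(G2)| = 26, so φ is a bijection on edges as well as vertices. Hence G1 ≅ G2.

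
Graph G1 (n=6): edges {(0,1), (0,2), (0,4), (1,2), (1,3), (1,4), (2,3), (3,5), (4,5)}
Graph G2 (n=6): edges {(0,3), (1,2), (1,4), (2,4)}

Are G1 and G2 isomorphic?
No, not isomorphic

The graphs are NOT isomorphic.

Connected components of G1: 1 component(s) with vertex sets [[0, 1, 2, 3, 4, 5]], sizes [6].
Connected components of G2: 3 component(s) with vertex sets [[5], [0, 3], [1, 2, 4]], sizes [1, 2, 3].
The number of connected components (and the multiset of component sizes) is an isomorphism invariant — an isomorphism maps each component of G1 bijectively onto a component of G2. Since G1 has 1 component(s) and G2 has 3, they cannot be isomorphic.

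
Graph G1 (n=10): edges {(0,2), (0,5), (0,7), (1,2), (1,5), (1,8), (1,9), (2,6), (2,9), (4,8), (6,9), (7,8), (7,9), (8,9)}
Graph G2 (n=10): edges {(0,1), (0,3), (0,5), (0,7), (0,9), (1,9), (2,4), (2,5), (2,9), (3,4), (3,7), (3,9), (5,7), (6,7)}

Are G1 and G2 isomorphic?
Yes, isomorphic

The graphs are isomorphic.
One valid mapping φ: V(G1) → V(G2): 0→2, 1→3, 2→9, 3→8, 4→6, 5→4, 6→1, 7→5, 8→7, 9→0

Verify φ preserves adjacency — for each edge of G1, its image is an edge of G2:
  (0,2) → (φ(0),φ(2)) = (2,9) ∈ E(G2) ✓
  (0,5) → (φ(0),φ(5)) = (2,4) ∈ E(G2) ✓
  (0,7) → (φ(0),φ(7)) = (2,5) ∈ E(G2) ✓
  (1,2) → (φ(1),φ(2)) = (3,9) ∈ E(G2) ✓
  (1,5) → (φ(1),φ(5)) = (3,4) ∈ E(G2) ✓
  (1,8) → (φ(1),φ(8)) = (3,7) ∈ E(G2) ✓
  (1,9) → (φ(1),φ(9)) = (0,3) ∈ E(G2) ✓
  (2,6) → (φ(2),φ(6)) = (1,9) ∈ E(G2) ✓
  (2,9) → (φ(2),φ(9)) = (0,9) ∈ E(G2) ✓
  (4,8) → (φ(4),φ(8)) = (6,7) ∈ E(G2) ✓
  (6,9) → (φ(6),φ(9)) = (0,1) ∈ E(G2) ✓
  (7,8) → (φ(7),φ(8)) = (5,7) ∈ E(G2) ✓
  (7,9) → (φ(7),φ(9)) = (0,5) ∈ E(G2) ✓
  (8,9) → (φ(8),φ(9)) = (0,7) ∈ E(G2) ✓
All 14 edges of G1 map to edges of G2, and |E(G1)| = |E(G2)| = 14, so φ is a bijection on edges as well as vertices. Hence G1 ≅ G2.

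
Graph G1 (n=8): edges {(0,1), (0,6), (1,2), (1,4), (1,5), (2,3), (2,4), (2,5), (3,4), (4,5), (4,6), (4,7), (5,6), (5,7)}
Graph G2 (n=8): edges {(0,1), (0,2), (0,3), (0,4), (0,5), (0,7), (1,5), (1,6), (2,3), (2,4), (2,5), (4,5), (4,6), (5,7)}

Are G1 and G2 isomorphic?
Yes, isomorphic

The graphs are isomorphic.
One valid mapping φ: V(G1) → V(G2): 0→6, 1→4, 2→2, 3→3, 4→0, 5→5, 6→1, 7→7

Verify φ preserves adjacency — for each edge of G1, its image is an edge of G2:
  (0,1) → (φ(0),φ(1)) = (4,6) ∈ E(G2) ✓
  (0,6) → (φ(0),φ(6)) = (1,6) ∈ E(G2) ✓
  (1,2) → (φ(1),φ(2)) = (2,4) ∈ E(G2) ✓
  (1,4) → (φ(1),φ(4)) = (0,4) ∈ E(G2) ✓
  (1,5) → (φ(1),φ(5)) = (4,5) ∈ E(G2) ✓
  (2,3) → (φ(2),φ(3)) = (2,3) ∈ E(G2) ✓
  (2,4) → (φ(2),φ(4)) = (0,2) ∈ E(G2) ✓
  (2,5) → (φ(2),φ(5)) = (2,5) ∈ E(G2) ✓
  (3,4) → (φ(3),φ(4)) = (0,3) ∈ E(G2) ✓
  (4,5) → (φ(4),φ(5)) = (0,5) ∈ E(G2) ✓
  (4,6) → (φ(4),φ(6)) = (0,1) ∈ E(G2) ✓
  (4,7) → (φ(4),φ(7)) = (0,7) ∈ E(G2) ✓
  (5,6) → (φ(5),φ(6)) = (1,5) ∈ E(G2) ✓
  (5,7) → (φ(5),φ(7)) = (5,7) ∈ E(G2) ✓
All 14 edges of G1 map to edges of G2, and |E(G1)| = |E(G2)| = 14, so φ is a bijection on edges as well as vertices. Hence G1 ≅ G2.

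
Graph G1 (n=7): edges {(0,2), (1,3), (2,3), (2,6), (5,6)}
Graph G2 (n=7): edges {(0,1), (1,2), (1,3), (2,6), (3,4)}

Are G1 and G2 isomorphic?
Yes, isomorphic

The graphs are isomorphic.
One valid mapping φ: V(G1) → V(G2): 0→0, 1→4, 2→1, 3→3, 4→5, 5→6, 6→2

Verify φ preserves adjacency — for each edge of G1, its image is an edge of G2:
  (0,2) → (φ(0),φ(2)) = (0,1) ∈ E(G2) ✓
  (1,3) → (φ(1),φ(3)) = (3,4) ∈ E(G2) ✓
  (2,3) → (φ(2),φ(3)) = (1,3) ∈ E(G2) ✓
  (2,6) → (φ(2),φ(6)) = (1,2) ∈ E(G2) ✓
  (5,6) → (φ(5),φ(6)) = (2,6) ∈ E(G2) ✓
All 5 edges of G1 map to edges of G2, and |E(G1)| = |E(G2)| = 5, so φ is a bijection on edges as well as vertices. Hence G1 ≅ G2.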